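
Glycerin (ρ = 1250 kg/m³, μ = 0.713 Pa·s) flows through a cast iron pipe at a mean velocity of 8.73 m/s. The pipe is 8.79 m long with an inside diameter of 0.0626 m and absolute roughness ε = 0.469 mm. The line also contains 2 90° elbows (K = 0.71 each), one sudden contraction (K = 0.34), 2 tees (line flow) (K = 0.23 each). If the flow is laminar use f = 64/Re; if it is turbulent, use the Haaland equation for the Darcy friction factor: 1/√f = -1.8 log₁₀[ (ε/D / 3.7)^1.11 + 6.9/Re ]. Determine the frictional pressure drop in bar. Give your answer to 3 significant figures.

ΔP ≈ 5.53 bar

Reynolds number Re = ρVD/μ = 1250 · 8.73 · 0.0626 / 0.713 = 958.1.
Re < 2300 → laminar flow, so f = 64/Re = 64/958.1 = 0.0668 (the turbulent correlation is not needed).
Total minor-loss coefficient ΣK = 2·0.71 + 1·0.34 + 2·0.23 = 2.22.
ΔP = [f·L/D + ΣK]·(ρV²/2) = [0.0668·8.79/0.0626 + 2.22]·(1250·8.73²/2) = [9.38 + 2.22]·4.763e+04 = 5.525e+05 Pa.
ΔP = 5.525e+05 Pa = 5.53 bar.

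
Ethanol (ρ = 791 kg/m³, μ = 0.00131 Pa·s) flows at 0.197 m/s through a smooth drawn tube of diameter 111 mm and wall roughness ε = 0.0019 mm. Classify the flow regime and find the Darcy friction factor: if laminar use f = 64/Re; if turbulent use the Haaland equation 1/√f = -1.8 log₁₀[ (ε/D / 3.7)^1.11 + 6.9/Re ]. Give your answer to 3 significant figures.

Re = ρVD/μ = 791·0.197·0.111/0.00131 = 1.32e+04.
Re > 4000 → turbulent. ε/D = 1.9e-06/0.111 = 1.71e-05; Haaland: 1/√f = -1.8 log₁₀[1.2e-06 + 0.000523] = 5.906, so f = 0.02867.

f ≈ 0.0287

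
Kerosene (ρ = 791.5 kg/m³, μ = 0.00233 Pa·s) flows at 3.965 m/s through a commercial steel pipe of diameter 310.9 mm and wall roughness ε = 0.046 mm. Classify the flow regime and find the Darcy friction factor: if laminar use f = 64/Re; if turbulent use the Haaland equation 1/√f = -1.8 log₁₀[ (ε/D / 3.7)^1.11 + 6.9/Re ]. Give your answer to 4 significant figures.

f ≈ 0.01505

Re = ρVD/μ = 791.5·3.965·0.3109/0.00233 = 4.188e+05.
Re > 4000 → turbulent. ε/D = 4.6e-05/0.3109 = 0.000148; Haaland: 1/√f = -1.8 log₁₀[1.31e-05 + 1.65e-05] = 8.152, so f = 0.01505.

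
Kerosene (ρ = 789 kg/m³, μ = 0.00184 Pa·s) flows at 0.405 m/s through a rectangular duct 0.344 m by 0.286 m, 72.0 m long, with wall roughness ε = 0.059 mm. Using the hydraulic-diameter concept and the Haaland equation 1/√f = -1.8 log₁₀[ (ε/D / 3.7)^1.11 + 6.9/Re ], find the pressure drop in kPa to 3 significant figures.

Hydraulic diameter D_h = 4A/P = 4·(0.344·0.286)/(2·(0.344+0.286)) = 0.3935/1.26 = 0.3123 m.
Re = ρVD_h/μ = 789·0.405·0.3123/0.00184 = 5.424e+04.
ε/D_h = 5.9e-05/0.3123 = 0.000189; Haaland gives 1/√f = -1.8 log₁₀[1.72e-05+0.000127] = 6.913, so f = 0.02093.
ΔP = f(L/D_h)(ρV²/2) = 0.02093·72/0.3123·64.71 = 312.2 Pa.
ΔP = 0.312 kPa.

ΔP ≈ 0.312 kPa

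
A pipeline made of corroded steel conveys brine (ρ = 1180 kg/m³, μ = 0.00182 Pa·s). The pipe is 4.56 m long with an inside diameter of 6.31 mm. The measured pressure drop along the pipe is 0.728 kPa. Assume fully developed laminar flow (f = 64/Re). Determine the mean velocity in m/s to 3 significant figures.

For laminar flow, f = 64/Re with Re = ρVD/μ, so Darcy-Weisbach reduces to ΔP = 32μLV/D². Solving for V: V = ΔP·D²/(32μL) = 728·(0.00631)²/(32·0.00182·4.56) = 0.1091 m/s.
Check: Re = ρVD/μ = 1180·0.1091·0.00631/0.00182 = 446.5 < 2300, so the laminar assumption holds.

V ≈ 0.109 m/s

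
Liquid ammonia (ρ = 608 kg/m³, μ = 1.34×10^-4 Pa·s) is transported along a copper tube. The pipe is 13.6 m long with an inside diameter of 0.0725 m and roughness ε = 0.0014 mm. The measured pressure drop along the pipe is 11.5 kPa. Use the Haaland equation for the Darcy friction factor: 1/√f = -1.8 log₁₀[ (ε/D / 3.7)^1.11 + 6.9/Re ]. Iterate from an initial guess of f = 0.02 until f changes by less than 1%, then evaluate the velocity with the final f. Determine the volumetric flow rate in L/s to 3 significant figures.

Rearranging Darcy-Weisbach: V = √(2·ΔP·D/(f·L·ρ)). With ε/D = 1.4e-06/0.0725 = 1.93e-05, iterate starting from f = 0.02:
  f = 0.02 → V = √(2·1.15e+04·0.0725/(0.02·13.6·608)) = 3.175 m/s; Re = ρVD/μ = 1.045e+06; f → 0.01187
  f = 0.01187 → V = 4.121 m/s; Re = 1.356e+06; f → 0.01146
  f = 0.01146 → V = 4.195 m/s; Re = 1.38e+06; f → 0.01143
Converged (Δf/f < 1%). With the final f = 0.01143: V = √(2·1.15e+04·0.0725/(0.01143·13.6·608)) = 4.2 m/s.
Q = V·A = 4.2·(π/4·0.0725²) = 0.01734 m³/s = 17.3 L/s.

Q ≈ 17.3 L/s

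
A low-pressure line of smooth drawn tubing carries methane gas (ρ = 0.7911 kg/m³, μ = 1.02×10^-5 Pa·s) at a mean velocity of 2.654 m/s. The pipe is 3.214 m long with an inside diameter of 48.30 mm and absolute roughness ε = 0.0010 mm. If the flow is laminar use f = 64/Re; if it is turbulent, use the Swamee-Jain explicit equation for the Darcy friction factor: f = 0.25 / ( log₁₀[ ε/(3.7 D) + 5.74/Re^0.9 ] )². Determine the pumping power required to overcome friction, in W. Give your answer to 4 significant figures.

Reynolds number Re = ρVD/μ = 0.7911 · 2.654 · 0.0483 / 1.02e-05 = 9942.
Re > 4000 → turbulent. Relative roughness ε/D = 1e-06/0.0483 = 2.07e-05. Swamee-Jain: f = 0.25/(log₁₀[2.07e-05/3.7 + 5.74/9942^0.9])² = 0.25/(log₁₀[5.6e-06 + 0.00145])² = 0.25/(-2.837)² = 0.03106.
Darcy-Weisbach: ΔP = f(L/D)(ρV²/2) = 0.03106·(3.214/0.0483)·(0.7911·2.654²/2) = 0.03106·66.54·2.786 = 5.758 Pa.
Q = V·A = 2.654·0.001832 = 0.004863 m³/s.
Pumping power P = QΔP = 0.004863·5.758 = 0.028000 W = 0.02800 W.

P ≈ 0.02800 W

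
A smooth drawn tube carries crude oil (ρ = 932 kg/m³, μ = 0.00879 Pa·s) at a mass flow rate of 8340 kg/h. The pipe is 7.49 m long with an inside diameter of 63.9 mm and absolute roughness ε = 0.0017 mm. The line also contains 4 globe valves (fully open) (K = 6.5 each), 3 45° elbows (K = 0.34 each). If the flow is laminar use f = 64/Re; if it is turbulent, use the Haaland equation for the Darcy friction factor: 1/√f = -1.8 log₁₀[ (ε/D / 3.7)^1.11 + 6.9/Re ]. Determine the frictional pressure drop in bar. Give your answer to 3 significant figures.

ΔP ≈ 0.0878 bar

ṁ = 8340 kg/h = 8340/3600 = 2.317 kg/s.
A = πD²/4 = π(0.0639)²/4 = 0.003207 m²; mean velocity V = ṁ/(ρA) = 2.317/(932 · 0.003207) = 0.7751 m/s.
Reynolds number Re = ρVD/μ = 932 · 0.7751 · 0.0639 / 0.00879 = 5252.
Re > 4000 → turbulent. Relative roughness ε/D = 1.7e-06/0.0639 = 2.66e-05. Haaland: 1/√f = -1.8 log₁₀[(2.66e-05/3.7)^1.11 + 6.9/5252] = -1.8 log₁₀[1.95e-06 + 0.00131] = 5.185, so f = 0.03719.
Total minor-loss coefficient ΣK = 4·6.5 + 3·0.34 = 27.
ΔP = [f·L/D + ΣK]·(ρV²/2) = [0.03719·7.49/0.0639 + 27]·(932·0.7751²/2) = [4.359 + 27]·280 = 8785 Pa.
ΔP = 8785 Pa = 0.0878 bar.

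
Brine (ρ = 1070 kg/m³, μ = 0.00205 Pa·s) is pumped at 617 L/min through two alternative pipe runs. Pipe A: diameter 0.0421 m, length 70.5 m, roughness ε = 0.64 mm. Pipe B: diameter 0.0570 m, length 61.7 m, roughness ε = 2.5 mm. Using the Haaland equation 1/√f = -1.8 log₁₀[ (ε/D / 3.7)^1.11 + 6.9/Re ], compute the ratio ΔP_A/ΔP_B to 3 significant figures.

ΔP_A/ΔP_B ≈ 3.40

Pipe A: V = Q/A = 0.01028/0.001392 = 7.387 m/s; Re = 1.623e+05; ε/D = 0.0152; Haaland → f = 0.04426; ΔP_A = f(L/D)(ρV²/2) = 2.164e+06 Pa.
Pipe B: V = Q/A = 0.01028/0.002552 = 4.03 m/s; Re = 1.199e+05; ε/D = 0.0439; Haaland → f = 0.06774; ΔP_B = f(L/D)(ρV²/2) = 6.371e+05 Pa.
ΔP_A/ΔP_B = 2.164e+06/6.371e+05 = 3.40.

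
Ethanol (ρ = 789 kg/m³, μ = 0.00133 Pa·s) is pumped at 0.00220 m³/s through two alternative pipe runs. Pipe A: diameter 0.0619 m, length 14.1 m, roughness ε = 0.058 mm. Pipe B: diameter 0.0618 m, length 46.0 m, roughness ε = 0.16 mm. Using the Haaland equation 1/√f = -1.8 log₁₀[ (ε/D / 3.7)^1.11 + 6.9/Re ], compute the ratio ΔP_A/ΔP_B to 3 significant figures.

Pipe A: V = Q/A = 0.0022/0.003009 = 0.7311 m/s; Re = 2.685e+04; ε/D = 0.000937; Haaland → f = 0.02601; ΔP_A = f(L/D)(ρV²/2) = 1249 Pa.
Pipe B: V = Q/A = 0.0022/0.003 = 0.7334 m/s; Re = 2.689e+04; ε/D = 0.00259; Haaland → f = 0.02934; ΔP_B = f(L/D)(ρV²/2) = 4635 Pa.
ΔP_A/ΔP_B = 1249/4635 = 0.269.

ΔP_A/ΔP_B ≈ 0.269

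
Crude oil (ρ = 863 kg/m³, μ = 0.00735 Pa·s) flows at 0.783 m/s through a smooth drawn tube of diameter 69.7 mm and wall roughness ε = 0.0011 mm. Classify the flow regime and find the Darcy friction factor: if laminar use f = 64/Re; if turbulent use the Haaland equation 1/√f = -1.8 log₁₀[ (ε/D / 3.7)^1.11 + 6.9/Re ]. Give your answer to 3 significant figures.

Re = ρVD/μ = 863·0.783·0.0697/0.00735 = 6408.
Re > 4000 → turbulent. ε/D = 1.1e-06/0.0697 = 1.58e-05; Haaland: 1/√f = -1.8 log₁₀[1.09e-06 + 0.00108] = 5.341, so f = 0.03505.

f ≈ 0.0351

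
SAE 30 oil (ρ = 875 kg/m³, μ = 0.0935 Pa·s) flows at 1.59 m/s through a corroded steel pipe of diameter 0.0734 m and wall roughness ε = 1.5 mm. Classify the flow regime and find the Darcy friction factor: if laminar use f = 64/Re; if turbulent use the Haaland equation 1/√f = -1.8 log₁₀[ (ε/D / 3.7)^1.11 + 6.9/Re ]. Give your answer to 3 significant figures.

Re = ρVD/μ = 875·1.59·0.0734/0.0935 = 1092.
Re < 2300 → laminar, so f = 64/Re = 0.0586 (roughness is irrelevant in laminar flow).

f ≈ 0.0586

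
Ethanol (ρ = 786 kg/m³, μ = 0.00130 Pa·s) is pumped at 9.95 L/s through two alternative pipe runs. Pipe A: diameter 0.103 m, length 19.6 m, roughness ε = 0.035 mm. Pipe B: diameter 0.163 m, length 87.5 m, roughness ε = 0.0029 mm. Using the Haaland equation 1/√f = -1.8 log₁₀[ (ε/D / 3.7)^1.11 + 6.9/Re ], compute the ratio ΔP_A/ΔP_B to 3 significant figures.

Pipe A: V = Q/A = 0.00995/0.008332 = 1.194 m/s; Re = 7.437e+04; ε/D = 0.00034; Haaland → f = 0.02029; ΔP_A = f(L/D)(ρV²/2) = 2164 Pa.
Pipe B: V = Q/A = 0.00995/0.02087 = 0.4768 m/s; Re = 4.699e+04; ε/D = 1.78e-05; Haaland → f = 0.02105; ΔP_B = f(L/D)(ρV²/2) = 1009 Pa.
ΔP_A/ΔP_B = 2164/1009 = 2.14.

ΔP_A/ΔP_B ≈ 2.14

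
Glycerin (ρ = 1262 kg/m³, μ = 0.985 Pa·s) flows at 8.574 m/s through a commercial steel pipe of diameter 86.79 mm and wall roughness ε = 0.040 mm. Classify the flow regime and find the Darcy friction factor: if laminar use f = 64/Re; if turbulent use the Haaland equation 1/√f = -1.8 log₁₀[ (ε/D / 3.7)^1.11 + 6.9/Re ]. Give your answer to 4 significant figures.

Re = ρVD/μ = 1262·8.574·0.08679/0.985 = 953.4.
Re < 2300 → laminar, so f = 64/Re = 0.06713 (roughness is irrelevant in laminar flow).

f ≈ 0.06713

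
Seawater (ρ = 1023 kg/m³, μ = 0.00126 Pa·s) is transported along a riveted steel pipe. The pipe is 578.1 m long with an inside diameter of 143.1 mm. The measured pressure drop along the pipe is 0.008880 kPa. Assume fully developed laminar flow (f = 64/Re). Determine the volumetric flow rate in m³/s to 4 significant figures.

Q ≈ 1.255×10^-4 m³/s

For laminar flow, f = 64/Re with Re = ρVD/μ, so Darcy-Weisbach reduces to ΔP = 32μLV/D². Solving for V: V = ΔP·D²/(32μL) = 8.88·(0.1431)²/(32·0.00126·578.1) = 0.007801 m/s.
Check: Re = ρVD/μ = 1023·0.007801·0.1431/0.00126 = 906.4 < 2300, so the laminar assumption holds.
Q = V·A = 0.007801·(π/4·0.1431²) = 0.0001255 m³/s = 1.255×10^-4 m³/s.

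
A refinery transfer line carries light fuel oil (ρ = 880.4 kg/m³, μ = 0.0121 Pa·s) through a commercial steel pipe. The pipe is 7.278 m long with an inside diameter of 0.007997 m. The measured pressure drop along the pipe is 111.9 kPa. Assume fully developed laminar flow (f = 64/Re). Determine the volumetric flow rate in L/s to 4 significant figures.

For laminar flow, f = 64/Re with Re = ρVD/μ, so Darcy-Weisbach reduces to ΔP = 32μLV/D². Solving for V: V = ΔP·D²/(32μL) = 1.119e+05·(0.007997)²/(32·0.0121·7.278) = 2.539 m/s.
Check: Re = ρVD/μ = 880.4·2.539·0.007997/0.0121 = 1478 < 2300, so the laminar assumption holds.
Q = V·A = 2.539·(π/4·0.007997²) = 0.0001276 m³/s = 0.1276 L/s.

Q ≈ 0.1276 L/s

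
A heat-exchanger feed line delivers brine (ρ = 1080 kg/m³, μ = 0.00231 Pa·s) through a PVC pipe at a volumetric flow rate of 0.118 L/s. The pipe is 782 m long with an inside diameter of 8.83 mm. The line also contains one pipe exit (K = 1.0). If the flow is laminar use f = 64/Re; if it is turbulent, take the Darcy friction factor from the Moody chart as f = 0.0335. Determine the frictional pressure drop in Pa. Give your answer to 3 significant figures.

Q = 0.118 L/s = 0.118/1000 = 0.000118 m³/s.
Cross-sectional area A = πD²/4 = π(0.00883)²/4 = 6.124e-05 m²; mean velocity V = Q/A = 0.000118/6.124e-05 = 1.927 m/s.
Reynolds number Re = ρVD/μ = 1080 · 1.927 · 0.00883 / 0.00231 = 7955.
Re > 4000 → turbulent; use the Moody-chart value f = 0.0335.
Total minor-loss coefficient ΣK = 1·1 = 1.
ΔP = [f·L/D + ΣK]·(ρV²/2) = [0.0335·782/0.00883 + 1]·(1080·1.927²/2) = [2967 + 1]·2005 = 5.951e+06 Pa.

ΔP ≈ 5.95×10^6 Pa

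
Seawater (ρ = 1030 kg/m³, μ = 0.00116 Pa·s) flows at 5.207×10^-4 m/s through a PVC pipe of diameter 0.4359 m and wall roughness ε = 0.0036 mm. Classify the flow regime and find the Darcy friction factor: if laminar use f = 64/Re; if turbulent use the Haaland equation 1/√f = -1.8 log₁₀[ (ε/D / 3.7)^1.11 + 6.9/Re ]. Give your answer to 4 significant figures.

Re = ρVD/μ = 1030·0.0005207·0.4359/0.00116 = 201.5.
Re < 2300 → laminar, so f = 64/Re = 0.3176 (roughness is irrelevant in laminar flow).

f ≈ 0.3176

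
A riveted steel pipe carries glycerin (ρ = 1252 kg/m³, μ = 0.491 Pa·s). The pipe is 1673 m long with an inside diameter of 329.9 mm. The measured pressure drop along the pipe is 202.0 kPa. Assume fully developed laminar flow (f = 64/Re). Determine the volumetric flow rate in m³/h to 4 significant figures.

For laminar flow, f = 64/Re with Re = ρVD/μ, so Darcy-Weisbach reduces to ΔP = 32μLV/D². Solving for V: V = ΔP·D²/(32μL) = 2.02e+05·(0.3299)²/(32·0.491·1673) = 0.8364 m/s.
Check: Re = ρVD/μ = 1252·0.8364·0.3299/0.491 = 703.5 < 2300, so the laminar assumption holds.
Q = V·A = 0.8364·(π/4·0.3299²) = 0.07149 m³/s = 257.4 m³/h.

Q ≈ 257.4 m³/h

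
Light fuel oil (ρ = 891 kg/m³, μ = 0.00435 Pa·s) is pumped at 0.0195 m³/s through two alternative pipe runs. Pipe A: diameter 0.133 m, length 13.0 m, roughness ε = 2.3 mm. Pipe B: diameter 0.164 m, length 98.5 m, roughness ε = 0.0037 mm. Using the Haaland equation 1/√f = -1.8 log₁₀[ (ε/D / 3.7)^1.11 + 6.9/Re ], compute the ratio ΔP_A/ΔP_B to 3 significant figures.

Pipe A: V = Q/A = 0.0195/0.01389 = 1.404 m/s; Re = 3.824e+04; ε/D = 0.0173; Haaland → f = 0.04719; ΔP_A = f(L/D)(ρV²/2) = 4048 Pa.
Pipe B: V = Q/A = 0.0195/0.02112 = 0.9231 m/s; Re = 3.101e+04; ε/D = 2.26e-05; Haaland → f = 0.02317; ΔP_B = f(L/D)(ρV²/2) = 5284 Pa.
ΔP_A/ΔP_B = 4048/5284 = 0.766.

ΔP_A/ΔP_B ≈ 0.766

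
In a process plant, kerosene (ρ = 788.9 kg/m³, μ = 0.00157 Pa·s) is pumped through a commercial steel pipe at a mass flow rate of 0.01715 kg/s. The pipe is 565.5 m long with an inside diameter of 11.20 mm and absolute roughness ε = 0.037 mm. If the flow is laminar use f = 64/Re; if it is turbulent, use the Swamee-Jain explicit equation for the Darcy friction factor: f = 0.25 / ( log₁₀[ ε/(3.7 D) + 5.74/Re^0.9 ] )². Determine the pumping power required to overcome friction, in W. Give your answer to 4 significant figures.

A = πD²/4 = π(0.0112)²/4 = 9.852e-05 m²; mean velocity V = ṁ/(ρA) = 0.01715/(788.9 · 9.852e-05) = 0.2207 m/s.
Reynolds number Re = ρVD/μ = 788.9 · 0.2207 · 0.0112 / 0.00157 = 1242.
Re < 2300 → laminar flow, so f = 64/Re = 64/1242 = 0.05154 (the turbulent correlation is not needed).
Darcy-Weisbach: ΔP = f(L/D)(ρV²/2) = 0.05154·(565.5/0.0112)·(788.9·0.2207²/2) = 0.05154·5.049e+04·19.21 = 4.998e+04 Pa.
Q = ṁ/ρ = 0.01715/788.9 = 2.174e-05 m³/s.
Pumping power P = QΔP = 2.174e-05·4.998e+04 = 1.0864 W = 1.086 W.

P ≈ 1.086 W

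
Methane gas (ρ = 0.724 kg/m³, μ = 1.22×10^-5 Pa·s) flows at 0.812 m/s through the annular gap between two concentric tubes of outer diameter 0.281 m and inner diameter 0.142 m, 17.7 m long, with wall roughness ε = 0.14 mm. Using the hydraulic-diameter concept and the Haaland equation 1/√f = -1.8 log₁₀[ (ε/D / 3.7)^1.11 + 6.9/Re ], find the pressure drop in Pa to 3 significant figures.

ΔP ≈ 1.08 Pa

Hydraulic diameter D_h = 4A/P = D_o - D_i = 0.281 - 0.142 = 0.139 m.
Re = ρVD_h/μ = 0.724·0.812·0.139/1.22e-05 = 6698.
ε/D_h = 0.00014/0.139 = 0.00101; Haaland gives 1/√f = -1.8 log₁₀[0.00011+0.00103] = 5.297, so f = 0.03564.
ΔP = f(L/D_h)(ρV²/2) = 0.03564·17.7/0.139·0.2387 = 1.083 Pa.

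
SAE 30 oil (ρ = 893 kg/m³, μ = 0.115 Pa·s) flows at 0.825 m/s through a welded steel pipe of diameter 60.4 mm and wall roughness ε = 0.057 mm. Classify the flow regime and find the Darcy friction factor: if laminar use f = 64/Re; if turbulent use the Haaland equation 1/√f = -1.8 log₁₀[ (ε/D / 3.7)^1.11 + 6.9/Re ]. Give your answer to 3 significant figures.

f ≈ 0.165

Re = ρVD/μ = 893·0.825·0.0604/0.115 = 386.9.
Re < 2300 → laminar, so f = 64/Re = 0.1654 (roughness is irrelevant in laminar flow).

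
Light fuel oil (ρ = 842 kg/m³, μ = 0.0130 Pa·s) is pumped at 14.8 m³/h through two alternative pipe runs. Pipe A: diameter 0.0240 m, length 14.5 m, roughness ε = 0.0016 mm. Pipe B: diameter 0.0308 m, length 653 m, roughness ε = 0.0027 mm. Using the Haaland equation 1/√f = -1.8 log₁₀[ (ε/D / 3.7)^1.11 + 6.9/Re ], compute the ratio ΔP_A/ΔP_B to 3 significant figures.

Pipe A: V = Q/A = 0.004111/0.0004524 = 9.088 m/s; Re = 1.413e+04; ε/D = 6.67e-05; Haaland → f = 0.02823; ΔP_A = f(L/D)(ρV²/2) = 5.93e+05 Pa.
Pipe B: V = Q/A = 0.004111/0.0007451 = 5.518 m/s; Re = 1.101e+04; ε/D = 8.77e-05; Haaland → f = 0.03018; ΔP_B = f(L/D)(ρV²/2) = 8.202e+06 Pa.
ΔP_A/ΔP_B = 5.93e+05/8.202e+06 = 0.0723.

ΔP_A/ΔP_B ≈ 0.0723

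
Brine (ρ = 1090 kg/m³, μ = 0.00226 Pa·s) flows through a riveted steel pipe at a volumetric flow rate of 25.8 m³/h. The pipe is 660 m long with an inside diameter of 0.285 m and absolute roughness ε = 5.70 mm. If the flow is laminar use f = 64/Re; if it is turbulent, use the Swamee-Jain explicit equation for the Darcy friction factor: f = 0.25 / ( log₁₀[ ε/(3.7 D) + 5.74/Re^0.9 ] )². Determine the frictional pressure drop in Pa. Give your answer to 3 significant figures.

ΔP ≈ 826 Pa

Q = 25.8 m³/h = 25.8/3600 = 0.007167 m³/s.
Cross-sectional area A = πD²/4 = π(0.285)²/4 = 0.06379 m²; mean velocity V = Q/A = 0.007167/0.06379 = 0.1123 m/s.
Reynolds number Re = ρVD/μ = 1090 · 0.1123 · 0.285 / 0.00226 = 1.544e+04.
Re > 4000 → turbulent. Relative roughness ε/D = 0.0057/0.285 = 0.02. Swamee-Jain: f = 0.25/(log₁₀[0.02/3.7 + 5.74/1.544e+04^0.9])² = 0.25/(log₁₀[0.00541 + 0.000975])² = 0.25/(-2.195)² = 0.05188.
Darcy-Weisbach: ΔP = f(L/D)(ρV²/2) = 0.05188·(660/0.285)·(1090·0.1123²/2) = 0.05188·2316·6.878 = 826.4 Pa.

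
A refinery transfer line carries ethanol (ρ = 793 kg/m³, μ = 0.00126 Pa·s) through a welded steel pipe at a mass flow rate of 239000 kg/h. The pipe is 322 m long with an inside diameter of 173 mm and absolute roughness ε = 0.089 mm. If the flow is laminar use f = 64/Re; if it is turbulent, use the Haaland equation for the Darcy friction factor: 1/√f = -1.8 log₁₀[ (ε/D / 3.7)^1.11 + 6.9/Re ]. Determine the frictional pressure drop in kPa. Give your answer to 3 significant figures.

ṁ = 239000 kg/h = 239000/3600 = 66.39 kg/s.
A = πD²/4 = π(0.173)²/4 = 0.02351 m²; mean velocity V = ṁ/(ρA) = 66.39/(793 · 0.02351) = 3.562 m/s.
Reynolds number Re = ρVD/μ = 793 · 3.562 · 0.173 / 0.00126 = 3.878e+05.
Re > 4000 → turbulent. Relative roughness ε/D = 8.9e-05/0.173 = 0.000514. Haaland: 1/√f = -1.8 log₁₀[(0.000514/3.7)^1.11 + 6.9/3.878e+05] = -1.8 log₁₀[5.23e-05 + 1.78e-05] = 7.477, so f = 0.01789.
Darcy-Weisbach: ΔP = f(L/D)(ρV²/2) = 0.01789·(322/0.173)·(793·3.562²/2) = 0.01789·1861·5029 = 1.674e+05 Pa.
ΔP = 1.674e+05 Pa = 167 kPa.

ΔP ≈ 167 kPa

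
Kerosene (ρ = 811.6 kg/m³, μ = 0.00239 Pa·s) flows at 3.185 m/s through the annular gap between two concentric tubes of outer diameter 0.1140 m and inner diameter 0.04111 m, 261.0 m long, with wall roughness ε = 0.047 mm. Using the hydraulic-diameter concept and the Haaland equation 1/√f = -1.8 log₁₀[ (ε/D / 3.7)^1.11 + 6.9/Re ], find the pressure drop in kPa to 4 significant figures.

ΔP ≈ 313.4 kPa

Hydraulic diameter D_h = 4A/P = D_o - D_i = 0.114 - 0.04111 = 0.07289 m.
Re = ρVD_h/μ = 811.6·3.185·0.07289/0.00239 = 7.884e+04.
ε/D_h = 4.7e-05/0.07289 = 0.000645; Haaland gives 1/√f = -1.8 log₁₀[6.73e-05+8.75e-05] = 6.858, so f = 0.02126.
ΔP = f(L/D_h)(ρV²/2) = 0.02126·261/0.07289·4117 = 3.134e+05 Pa.
ΔP = 313.4 kPa.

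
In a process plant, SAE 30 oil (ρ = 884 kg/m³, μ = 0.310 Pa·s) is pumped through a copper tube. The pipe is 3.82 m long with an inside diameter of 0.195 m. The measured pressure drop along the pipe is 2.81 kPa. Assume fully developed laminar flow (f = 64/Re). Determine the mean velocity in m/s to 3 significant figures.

V ≈ 2.82 m/s

For laminar flow, f = 64/Re with Re = ρVD/μ, so Darcy-Weisbach reduces to ΔP = 32μLV/D². Solving for V: V = ΔP·D²/(32μL) = 2810·(0.195)²/(32·0.31·3.82) = 2.82 m/s.
Check: Re = ρVD/μ = 884·2.82·0.195/0.31 = 1568 < 2300, so the laminar assumption holds.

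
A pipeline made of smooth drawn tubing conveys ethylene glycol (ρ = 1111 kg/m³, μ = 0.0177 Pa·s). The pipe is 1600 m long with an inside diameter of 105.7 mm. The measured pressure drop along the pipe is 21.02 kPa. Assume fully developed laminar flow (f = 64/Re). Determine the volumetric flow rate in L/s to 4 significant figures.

For laminar flow, f = 64/Re with Re = ρVD/μ, so Darcy-Weisbach reduces to ΔP = 32μLV/D². Solving for V: V = ΔP·D²/(32μL) = 2.102e+04·(0.1057)²/(32·0.0177·1600) = 0.2591 m/s.
Check: Re = ρVD/μ = 1111·0.2591·0.1057/0.0177 = 1719 < 2300, so the laminar assumption holds.
Q = V·A = 0.2591·(π/4·0.1057²) = 0.002274 m³/s = 2.274 L/s.

Q ≈ 2.274 L/s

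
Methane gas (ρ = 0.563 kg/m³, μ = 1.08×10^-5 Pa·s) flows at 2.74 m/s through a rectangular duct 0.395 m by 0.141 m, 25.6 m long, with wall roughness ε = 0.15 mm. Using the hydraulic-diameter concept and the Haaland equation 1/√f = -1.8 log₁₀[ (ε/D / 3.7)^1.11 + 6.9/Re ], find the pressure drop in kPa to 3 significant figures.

Hydraulic diameter D_h = 4A/P = 4·(0.395·0.141)/(2·(0.395+0.141)) = 0.2228/1.072 = 0.2078 m.
Re = ρVD_h/μ = 0.563·2.74·0.2078/1.08e-05 = 2.968e+04.
ε/D_h = 0.00015/0.2078 = 0.000722; Haaland gives 1/√f = -1.8 log₁₀[7.62e-05+0.000232] = 6.319, so f = 0.02504.
ΔP = f(L/D_h)(ρV²/2) = 0.02504·25.6/0.2078·2.113 = 6.52 Pa.
ΔP = 0.00652 kPa.

ΔP ≈ 0.00652 kPa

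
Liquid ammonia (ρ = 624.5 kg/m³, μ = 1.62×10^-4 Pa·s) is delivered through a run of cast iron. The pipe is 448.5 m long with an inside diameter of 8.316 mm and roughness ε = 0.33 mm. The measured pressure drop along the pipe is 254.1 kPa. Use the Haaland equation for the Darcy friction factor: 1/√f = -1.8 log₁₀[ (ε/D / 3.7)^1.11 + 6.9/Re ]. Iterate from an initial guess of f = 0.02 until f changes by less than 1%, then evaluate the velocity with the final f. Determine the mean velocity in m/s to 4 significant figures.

Rearranging Darcy-Weisbach: V = √(2·ΔP·D/(f·L·ρ)). With ε/D = 0.00033/0.008316 = 0.0397, iterate starting from f = 0.02:
  f = 0.02 → V = √(2·2.541e+05·0.008316/(0.02·448.5·624.5)) = 0.8686 m/s; Re = ρVD/μ = 2.784e+04; f → 0.06554
  f = 0.06554 → V = 0.4798 m/s; Re = 1.538e+04; f → 0.06632
  f = 0.06632 → V = 0.477 m/s; Re = 1.529e+04; f → 0.06633
Converged (Δf/f < 1%). With the final f = 0.06633: V = √(2·2.541e+05·0.008316/(0.06633·448.5·624.5)) = 0.477 m/s.

V ≈ 0.4770 m/s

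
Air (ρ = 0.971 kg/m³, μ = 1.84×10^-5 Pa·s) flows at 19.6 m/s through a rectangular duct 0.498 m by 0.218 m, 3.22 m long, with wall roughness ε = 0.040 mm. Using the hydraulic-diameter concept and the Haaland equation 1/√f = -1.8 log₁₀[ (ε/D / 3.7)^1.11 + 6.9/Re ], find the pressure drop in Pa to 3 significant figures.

ΔP ≈ 30.5 Pa

Hydraulic diameter D_h = 4A/P = 4·(0.498·0.218)/(2·(0.498+0.218)) = 0.4343/1.432 = 0.3033 m.
Re = ρVD_h/μ = 0.971·19.6·0.3033/1.84e-05 = 3.137e+05.
ε/D_h = 4e-05/0.3033 = 0.000132; Haaland gives 1/√f = -1.8 log₁₀[1.16e-05+2.2e-05] = 8.054, so f = 0.01542.
ΔP = f(L/D_h)(ρV²/2) = 0.01542·3.22/0.3033·186.5 = 30.53 Pa.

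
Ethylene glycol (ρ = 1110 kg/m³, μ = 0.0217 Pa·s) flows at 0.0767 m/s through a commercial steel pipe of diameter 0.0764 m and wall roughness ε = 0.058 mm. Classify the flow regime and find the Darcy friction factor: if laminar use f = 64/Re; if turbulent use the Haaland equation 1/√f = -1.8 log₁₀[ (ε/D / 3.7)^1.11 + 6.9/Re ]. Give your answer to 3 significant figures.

Re = ρVD/μ = 1110·0.0767·0.0764/0.0217 = 299.7.
Re < 2300 → laminar, so f = 64/Re = 0.2135 (roughness is irrelevant in laminar flow).

f ≈ 0.214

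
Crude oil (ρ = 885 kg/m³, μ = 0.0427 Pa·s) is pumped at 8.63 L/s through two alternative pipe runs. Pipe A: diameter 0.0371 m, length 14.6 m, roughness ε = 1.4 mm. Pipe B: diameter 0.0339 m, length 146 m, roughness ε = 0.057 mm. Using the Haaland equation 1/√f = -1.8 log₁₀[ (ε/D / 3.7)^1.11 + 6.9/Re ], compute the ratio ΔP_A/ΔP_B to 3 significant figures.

Pipe A: V = Q/A = 0.00863/0.001081 = 7.983 m/s; Re = 6139; ε/D = 0.0377; Haaland → f = 0.06754; ΔP_A = f(L/D)(ρV²/2) = 7.495e+05 Pa.
Pipe B: V = Q/A = 0.00863/0.0009026 = 9.561 m/s; Re = 6718; ε/D = 0.00168; Haaland → f = 0.03637; ΔP_B = f(L/D)(ρV²/2) = 6.337e+06 Pa.
ΔP_A/ΔP_B = 7.495e+05/6.337e+06 = 0.118.

ΔP_A/ΔP_B ≈ 0.118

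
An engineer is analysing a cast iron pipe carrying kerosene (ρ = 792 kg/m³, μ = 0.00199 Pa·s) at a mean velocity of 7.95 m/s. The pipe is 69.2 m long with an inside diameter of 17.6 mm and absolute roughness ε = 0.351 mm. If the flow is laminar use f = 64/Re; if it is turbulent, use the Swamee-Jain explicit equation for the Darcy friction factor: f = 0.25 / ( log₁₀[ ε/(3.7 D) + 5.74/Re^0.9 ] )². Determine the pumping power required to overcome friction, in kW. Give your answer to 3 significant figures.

Reynolds number Re = ρVD/μ = 792 · 7.95 · 0.0176 / 0.00199 = 5.569e+04.
Re > 4000 → turbulent. Relative roughness ε/D = 0.000351/0.0176 = 0.0199. Swamee-Jain: f = 0.25/(log₁₀[0.0199/3.7 + 5.74/5.569e+04^0.9])² = 0.25/(log₁₀[0.00539 + 0.000307])² = 0.25/(-2.244)² = 0.04963.
Darcy-Weisbach: ΔP = f(L/D)(ρV²/2) = 0.04963·(69.2/0.0176)·(792·7.95²/2) = 0.04963·3932·2.503e+04 = 4.884e+06 Pa.
Q = V·A = 7.95·0.0002433 = 0.001934 m³/s.
Pumping power P = QΔP = 0.001934·4.884e+06 = 9447 W = 9.45 kW.

P ≈ 9.45 kW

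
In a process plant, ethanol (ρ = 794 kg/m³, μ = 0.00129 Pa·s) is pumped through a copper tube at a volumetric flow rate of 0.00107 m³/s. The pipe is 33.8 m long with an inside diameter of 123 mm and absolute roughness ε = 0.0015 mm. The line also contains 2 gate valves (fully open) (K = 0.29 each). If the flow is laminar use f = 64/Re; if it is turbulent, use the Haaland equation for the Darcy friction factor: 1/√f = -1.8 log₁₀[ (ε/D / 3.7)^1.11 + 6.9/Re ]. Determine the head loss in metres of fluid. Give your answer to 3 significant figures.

Cross-sectional area A = πD²/4 = π(0.123)²/4 = 0.01188 m²; mean velocity V = Q/A = 0.00107/0.01188 = 0.09005 m/s.
Reynolds number Re = ρVD/μ = 794 · 0.09005 · 0.123 / 0.00129 = 6817.
Re > 4000 → turbulent. Relative roughness ε/D = 1.5e-06/0.123 = 1.22e-05. Haaland: 1/√f = -1.8 log₁₀[(1.22e-05/3.7)^1.11 + 6.9/6817] = -1.8 log₁₀[8.22e-07 + 0.00101] = 5.39, so f = 0.03442.
Total minor-loss coefficient ΣK = 2·0.29 = 0.58.
ΔP = [f·L/D + ΣK]·(ρV²/2) = [0.03442·33.8/0.123 + 0.58]·(794·0.09005²/2) = [9.459 + 0.58]·3.219 = 32.32 Pa.
Head loss h_f = ΔP/(ρg) = 32.32/(794·9.81) = 0.00415 m.

h_f ≈ 0.00415 m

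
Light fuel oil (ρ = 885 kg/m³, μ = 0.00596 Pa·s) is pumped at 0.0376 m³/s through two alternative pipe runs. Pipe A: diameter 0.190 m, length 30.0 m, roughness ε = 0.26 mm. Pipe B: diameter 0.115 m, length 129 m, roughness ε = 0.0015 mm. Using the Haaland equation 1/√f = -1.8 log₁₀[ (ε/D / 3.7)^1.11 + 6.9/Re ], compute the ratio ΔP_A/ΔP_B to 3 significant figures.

Pipe A: V = Q/A = 0.0376/0.02835 = 1.326 m/s; Re = 3.741e+04; ε/D = 0.00137; Haaland → f = 0.02564; ΔP_A = f(L/D)(ρV²/2) = 3151 Pa.
Pipe B: V = Q/A = 0.0376/0.01039 = 3.62 m/s; Re = 6.182e+04; ε/D = 1.3e-05; Haaland → f = 0.01979; ΔP_B = f(L/D)(ρV²/2) = 1.287e+05 Pa.
ΔP_A/ΔP_B = 3151/1.287e+05 = 0.0245.

ΔP_A/ΔP_B ≈ 0.0245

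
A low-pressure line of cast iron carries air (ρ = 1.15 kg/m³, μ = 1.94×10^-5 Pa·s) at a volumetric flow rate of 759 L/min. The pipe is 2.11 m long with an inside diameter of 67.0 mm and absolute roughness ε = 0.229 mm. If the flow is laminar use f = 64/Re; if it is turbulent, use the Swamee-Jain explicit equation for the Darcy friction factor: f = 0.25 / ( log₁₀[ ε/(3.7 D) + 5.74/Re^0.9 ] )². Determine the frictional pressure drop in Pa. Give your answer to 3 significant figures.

ΔP ≈ 7.96 Pa

Q = 759 L/min = 759/60000 = 0.01265 m³/s.
Cross-sectional area A = πD²/4 = π(0.067)²/4 = 0.003526 m²; mean velocity V = Q/A = 0.01265/0.003526 = 3.588 m/s.
Reynolds number Re = ρVD/μ = 1.15 · 3.588 · 0.067 / 1.94e-05 = 1.425e+04.
Re > 4000 → turbulent. Relative roughness ε/D = 0.000229/0.067 = 0.00342. Swamee-Jain: f = 0.25/(log₁₀[0.00342/3.7 + 5.74/1.425e+04^0.9])² = 0.25/(log₁₀[0.000924 + 0.00105])² = 0.25/(-2.705)² = 0.03416.
Darcy-Weisbach: ΔP = f(L/D)(ρV²/2) = 0.03416·(2.11/0.067)·(1.15·3.588²/2) = 0.03416·31.49·7.402 = 7.964 Pa.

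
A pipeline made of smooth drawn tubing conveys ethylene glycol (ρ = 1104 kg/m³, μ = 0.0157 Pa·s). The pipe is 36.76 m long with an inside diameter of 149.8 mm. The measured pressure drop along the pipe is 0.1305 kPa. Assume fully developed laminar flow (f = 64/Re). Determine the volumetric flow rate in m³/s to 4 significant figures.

For laminar flow, f = 64/Re with Re = ρVD/μ, so Darcy-Weisbach reduces to ΔP = 32μLV/D². Solving for V: V = ΔP·D²/(32μL) = 130.5·(0.1498)²/(32·0.0157·36.76) = 0.1586 m/s.
Check: Re = ρVD/μ = 1104·0.1586·0.1498/0.0157 = 1670 < 2300, so the laminar assumption holds.
Q = V·A = 0.1586·(π/4·0.1498²) = 0.002795 m³/s = 0.002795 m³/s.

Q ≈ 0.002795 m³/s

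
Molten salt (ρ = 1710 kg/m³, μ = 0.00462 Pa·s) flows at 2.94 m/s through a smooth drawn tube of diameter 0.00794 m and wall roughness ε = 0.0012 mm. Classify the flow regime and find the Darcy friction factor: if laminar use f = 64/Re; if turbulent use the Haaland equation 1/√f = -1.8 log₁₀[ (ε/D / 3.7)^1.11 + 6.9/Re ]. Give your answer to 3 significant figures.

Re = ρVD/μ = 1710·2.94·0.00794/0.00462 = 8640.
Re > 4000 → turbulent. ε/D = 1.2e-06/0.00794 = 0.000151; Haaland: 1/√f = -1.8 log₁₀[1.34e-05 + 0.000799] = 5.563, so f = 0.03232.

f ≈ 0.0323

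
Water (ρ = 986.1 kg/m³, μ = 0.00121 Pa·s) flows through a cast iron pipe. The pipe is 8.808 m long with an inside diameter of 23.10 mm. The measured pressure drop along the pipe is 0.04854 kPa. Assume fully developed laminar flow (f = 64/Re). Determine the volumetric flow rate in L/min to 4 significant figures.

For laminar flow, f = 64/Re with Re = ρVD/μ, so Darcy-Weisbach reduces to ΔP = 32μLV/D². Solving for V: V = ΔP·D²/(32μL) = 48.54·(0.0231)²/(32·0.00121·8.808) = 0.07595 m/s.
Check: Re = ρVD/μ = 986.1·0.07595·0.0231/0.00121 = 1430 < 2300, so the laminar assumption holds.
Q = V·A = 0.07595·(π/4·0.0231²) = 3.183e-05 m³/s = 1.910 L/min.

Q ≈ 1.910 L/min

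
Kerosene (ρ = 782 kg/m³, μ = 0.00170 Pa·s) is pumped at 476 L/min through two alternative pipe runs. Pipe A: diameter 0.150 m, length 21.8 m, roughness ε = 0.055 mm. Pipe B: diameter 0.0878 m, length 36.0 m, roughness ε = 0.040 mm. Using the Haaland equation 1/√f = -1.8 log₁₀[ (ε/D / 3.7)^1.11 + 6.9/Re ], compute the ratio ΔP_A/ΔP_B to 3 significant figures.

ΔP_A/ΔP_B ≈ 0.0456

Pipe A: V = Q/A = 0.007933/0.01767 = 0.4489 m/s; Re = 3.098e+04; ε/D = 0.000367; Haaland → f = 0.02399; ΔP_A = f(L/D)(ρV²/2) = 274.7 Pa.
Pipe B: V = Q/A = 0.007933/0.006055 = 1.31 m/s; Re = 5.292e+04; ε/D = 0.000456; Haaland → f = 0.0219; ΔP_B = f(L/D)(ρV²/2) = 6028 Pa.
ΔP_A/ΔP_B = 274.7/6028 = 0.0456.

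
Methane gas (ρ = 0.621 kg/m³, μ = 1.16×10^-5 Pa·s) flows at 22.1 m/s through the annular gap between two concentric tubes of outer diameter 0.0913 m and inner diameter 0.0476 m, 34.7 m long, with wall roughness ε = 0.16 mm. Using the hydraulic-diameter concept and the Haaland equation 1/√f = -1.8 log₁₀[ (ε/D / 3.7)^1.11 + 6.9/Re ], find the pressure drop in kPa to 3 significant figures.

ΔP ≈ 3.57 kPa

Hydraulic diameter D_h = 4A/P = D_o - D_i = 0.0913 - 0.0476 = 0.0437 m.
Re = ρVD_h/μ = 0.621·22.1·0.0437/1.16e-05 = 5.17e+04.
ε/D_h = 0.00016/0.0437 = 0.00366; Haaland gives 1/√f = -1.8 log₁₀[0.000462+0.000133] = 5.805, so f = 0.02968.
ΔP = f(L/D_h)(ρV²/2) = 0.02968·34.7/0.0437·151.7 = 3574 Pa.
ΔP = 3.57 kPa.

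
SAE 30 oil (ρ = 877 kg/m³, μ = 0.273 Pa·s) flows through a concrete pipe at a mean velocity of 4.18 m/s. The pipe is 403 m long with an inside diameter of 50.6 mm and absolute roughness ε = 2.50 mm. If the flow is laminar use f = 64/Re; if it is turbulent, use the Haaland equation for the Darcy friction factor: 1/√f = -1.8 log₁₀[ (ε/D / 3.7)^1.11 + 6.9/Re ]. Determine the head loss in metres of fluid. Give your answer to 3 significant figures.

h_f ≈ 668 m

Reynolds number Re = ρVD/μ = 877 · 4.18 · 0.0506 / 0.273 = 679.5.
Re < 2300 → laminar flow, so f = 64/Re = 64/679.5 = 0.09419 (the turbulent correlation is not needed).
Darcy-Weisbach: ΔP = f(L/D)(ρV²/2) = 0.09419·(403/0.0506)·(877·4.18²/2) = 0.09419·7964·7662 = 5.748e+06 Pa.
Head loss h_f = ΔP/(ρg) = 5.748e+06/(877·9.81) = 668 m.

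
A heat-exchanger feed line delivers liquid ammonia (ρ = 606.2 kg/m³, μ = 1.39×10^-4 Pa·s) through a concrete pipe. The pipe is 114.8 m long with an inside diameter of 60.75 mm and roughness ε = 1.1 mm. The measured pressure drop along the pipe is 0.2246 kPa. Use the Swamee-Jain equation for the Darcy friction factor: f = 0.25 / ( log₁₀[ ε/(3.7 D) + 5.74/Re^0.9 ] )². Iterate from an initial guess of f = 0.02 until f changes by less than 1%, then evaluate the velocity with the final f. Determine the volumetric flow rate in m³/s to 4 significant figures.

Q ≈ 2.589×10^-4 m³/s

Rearranging Darcy-Weisbach: V = √(2·ΔP·D/(f·L·ρ)). With ε/D = 0.0011/0.06075 = 0.0181, iterate starting from f = 0.02:
  f = 0.02 → V = √(2·224.6·0.06075/(0.02·114.8·606.2)) = 0.14 m/s; Re = ρVD/μ = 3.71e+04; f → 0.0484
  f = 0.0484 → V = 0.09001 m/s; Re = 2.385e+04; f → 0.04914
  f = 0.04914 → V = 0.08933 m/s; Re = 2.367e+04; f → 0.04916
Converged (Δf/f < 1%). With the final f = 0.04916: V = √(2·224.6·0.06075/(0.04916·114.8·606.2)) = 0.08931 m/s.
Q = V·A = 0.08931·(π/4·0.06075²) = 0.0002589 m³/s = 2.589×10^-4 m³/s.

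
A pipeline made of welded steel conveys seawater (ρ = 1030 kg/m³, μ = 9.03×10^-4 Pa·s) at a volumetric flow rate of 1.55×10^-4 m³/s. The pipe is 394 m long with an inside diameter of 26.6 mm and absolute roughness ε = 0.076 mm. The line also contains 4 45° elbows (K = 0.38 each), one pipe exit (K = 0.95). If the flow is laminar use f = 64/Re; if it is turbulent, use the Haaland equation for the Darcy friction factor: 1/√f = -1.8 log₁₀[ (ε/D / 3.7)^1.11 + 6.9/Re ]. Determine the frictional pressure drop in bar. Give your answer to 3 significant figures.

Cross-sectional area A = πD²/4 = π(0.0266)²/4 = 0.0005557 m²; mean velocity V = Q/A = 0.000155/0.0005557 = 0.2789 m/s.
Reynolds number Re = ρVD/μ = 1030 · 0.2789 · 0.0266 / 0.000903 = 8463.
Re > 4000 → turbulent. Relative roughness ε/D = 7.6e-05/0.0266 = 0.00286. Haaland: 1/√f = -1.8 log₁₀[(0.00286/3.7)^1.11 + 6.9/8463] = -1.8 log₁₀[0.000351 + 0.000815] = 5.28, so f = 0.03587.
Total minor-loss coefficient ΣK = 4·0.38 + 1·0.95 = 2.47.
ΔP = [f·L/D + ΣK]·(ρV²/2) = [0.03587·394/0.0266 + 2.47]·(1030·0.2789²/2) = [531.4 + 2.47]·40.06 = 2.139e+04 Pa.
ΔP = 2.139e+04 Pa = 0.214 bar.

ΔP ≈ 0.214 bar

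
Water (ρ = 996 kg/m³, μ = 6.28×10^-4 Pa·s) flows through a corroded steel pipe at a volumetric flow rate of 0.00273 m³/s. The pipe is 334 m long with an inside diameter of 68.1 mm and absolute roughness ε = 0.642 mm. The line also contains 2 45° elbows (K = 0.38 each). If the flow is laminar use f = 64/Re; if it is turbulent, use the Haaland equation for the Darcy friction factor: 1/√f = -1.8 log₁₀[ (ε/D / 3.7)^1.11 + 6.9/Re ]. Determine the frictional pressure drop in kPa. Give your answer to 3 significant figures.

ΔP ≈ 52.3 kPa

Cross-sectional area A = πD²/4 = π(0.0681)²/4 = 0.003642 m²; mean velocity V = Q/A = 0.00273/0.003642 = 0.7495 m/s.
Reynolds number Re = ρVD/μ = 996 · 0.7495 · 0.0681 / 0.000628 = 8.095e+04.
Re > 4000 → turbulent. Relative roughness ε/D = 0.000642/0.0681 = 0.00943. Haaland: 1/√f = -1.8 log₁₀[(0.00943/3.7)^1.11 + 6.9/8.095e+04] = -1.8 log₁₀[0.00132 + 8.52e-05] = 5.134, so f = 0.03795.
Total minor-loss coefficient ΣK = 2·0.38 = 0.76.
ΔP = [f·L/D + ΣK]·(ρV²/2) = [0.03795·334/0.0681 + 0.76]·(996·0.7495²/2) = [186.1 + 0.76]·279.8 = 5.228e+04 Pa.
ΔP = 5.228e+04 Pa = 52.3 kPa.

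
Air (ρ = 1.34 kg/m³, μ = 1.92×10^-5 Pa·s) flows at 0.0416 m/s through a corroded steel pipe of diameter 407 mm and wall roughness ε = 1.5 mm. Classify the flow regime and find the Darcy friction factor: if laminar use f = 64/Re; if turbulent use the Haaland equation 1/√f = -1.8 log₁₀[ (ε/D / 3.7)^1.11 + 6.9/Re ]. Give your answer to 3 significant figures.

Re = ρVD/μ = 1.34·0.0416·0.407/1.92e-05 = 1182.
Re < 2300 → laminar, so f = 64/Re = 0.05416 (roughness is irrelevant in laminar flow).

f ≈ 0.0542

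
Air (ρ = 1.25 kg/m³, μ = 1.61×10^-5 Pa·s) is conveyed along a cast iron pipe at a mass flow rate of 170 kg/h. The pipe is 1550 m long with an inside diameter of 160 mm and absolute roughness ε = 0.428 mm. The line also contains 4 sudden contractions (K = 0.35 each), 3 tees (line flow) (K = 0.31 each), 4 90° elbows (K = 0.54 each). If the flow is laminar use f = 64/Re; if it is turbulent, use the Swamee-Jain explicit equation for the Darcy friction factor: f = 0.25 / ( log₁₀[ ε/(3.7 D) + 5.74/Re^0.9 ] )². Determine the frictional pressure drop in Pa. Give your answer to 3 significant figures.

ΔP ≈ 665 Pa

ṁ = 170 kg/h = 170/3600 = 0.04722 kg/s.
A = πD²/4 = π(0.16)²/4 = 0.02011 m²; mean velocity V = ṁ/(ρA) = 0.04722/(1.25 · 0.02011) = 1.879 m/s.
Reynolds number Re = ρVD/μ = 1.25 · 1.879 · 0.16 / 1.61e-05 = 2.334e+04.
Re > 4000 → turbulent. Relative roughness ε/D = 0.000428/0.16 = 0.00267. Swamee-Jain: f = 0.25/(log₁₀[0.00267/3.7 + 5.74/2.334e+04^0.9])² = 0.25/(log₁₀[0.000723 + 0.000672])² = 0.25/(-2.855)² = 0.03066.
Total minor-loss coefficient ΣK = 4·0.35 + 3·0.31 + 4·0.54 = 4.49.
ΔP = [f·L/D + ΣK]·(ρV²/2) = [0.03066·1550/0.16 + 4.49]·(1.25·1.879²/2) = [297.1 + 4.49]·2.206 = 665.4 Pa.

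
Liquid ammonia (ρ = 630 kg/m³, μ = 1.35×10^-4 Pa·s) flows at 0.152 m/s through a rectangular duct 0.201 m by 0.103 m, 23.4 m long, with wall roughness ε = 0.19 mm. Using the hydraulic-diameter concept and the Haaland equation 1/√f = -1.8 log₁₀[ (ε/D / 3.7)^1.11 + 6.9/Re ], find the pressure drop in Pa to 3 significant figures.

Hydraulic diameter D_h = 4A/P = 4·(0.201·0.103)/(2·(0.201+0.103)) = 0.08281/0.608 = 0.1362 m.
Re = ρVD_h/μ = 630·0.152·0.1362/0.000135 = 9.661e+04.
ε/D_h = 0.00019/0.1362 = 0.00139; Haaland gives 1/√f = -1.8 log₁₀[0.000158+7.14e-05] = 6.549, so f = 0.02331.
ΔP = f(L/D_h)(ρV²/2) = 0.02331·23.4/0.1362·7.278 = 29.15 Pa.

ΔP ≈ 29.1 Pa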